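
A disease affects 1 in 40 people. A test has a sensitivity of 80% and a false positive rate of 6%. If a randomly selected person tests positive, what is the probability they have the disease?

Let D = the rare event, + = positive/flagged.
P(D) = 1/40
P(+|D) = 80/100 = 4/5
P(+|D') = 6/100 = 3/50
P(+) = P(+|D)P(D) + P(+|D')P(D')
     = \frac{4}{5} × \frac{1}{40} + \frac{3}{50} × \frac{39}{40}
     = \frac{157}{2000}
P(D|+) = P(+|D)P(D)/P(+) = \frac{40}{157}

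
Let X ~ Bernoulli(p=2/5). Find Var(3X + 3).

For X ~ Bernoulli(p=2/5):
Var(X) = \frac{6}{25}
Var(3X + 3) = (3)² × Var(X) = 9 × \frac{6}{25} = \frac{54}{25}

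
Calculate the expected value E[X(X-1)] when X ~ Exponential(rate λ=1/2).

E[X(X-1)] = E[X² - X] = E[X²] - E[X]
E[X] = 2
E[X²] = Var(X) + (E[X])² = 4 + (2)² = 8
E[X(X-1)] = 8 - 2 = 6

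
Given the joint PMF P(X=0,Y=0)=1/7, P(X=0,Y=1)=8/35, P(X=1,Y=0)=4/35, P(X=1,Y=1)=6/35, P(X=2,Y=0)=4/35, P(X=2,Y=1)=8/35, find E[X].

First find marginal of X:
P(X=0) = 13/35
P(X=1) = 2/7
P(X=2) = 12/35
E[X] = 0 × 13/35 + 1 × 2/7 + 2 × 12/35 = 34/35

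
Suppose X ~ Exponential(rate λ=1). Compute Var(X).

For X ~ Exponential(rate λ=1):
Var(X) = 1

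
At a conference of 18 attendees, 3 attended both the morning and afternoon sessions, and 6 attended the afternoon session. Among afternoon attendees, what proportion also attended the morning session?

P(A ∩ B) = 3/18 = 1/6
P(B) = 6/18 = 1/3
P(A|B) = P(A ∩ B) / P(B) = (1/6) / (1/3) = 1/2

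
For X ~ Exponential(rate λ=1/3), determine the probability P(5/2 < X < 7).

P(5/2 < X < 7) = ∫_{5/2}^{7} f(x) dx
where f(x) = \frac{e^{- \frac{x}{3}}}{3}
= - \frac{1}{e^{\frac{7}{3}}} + e^{- \frac{5}{6}}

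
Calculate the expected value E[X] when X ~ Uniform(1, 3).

For X ~ Uniform(1, 3), the expected value is:
E[X] = 2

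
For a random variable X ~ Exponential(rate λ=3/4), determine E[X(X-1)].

E[X(X-1)] = E[X² - X] = E[X²] - E[X]
E[X] = \frac{4}{3}
E[X²] = Var(X) + (E[X])² = \frac{16}{9} + (\frac{4}{3})² = \frac{32}{9}
E[X(X-1)] = \frac{32}{9} - \frac{4}{3} = \frac{20}{9}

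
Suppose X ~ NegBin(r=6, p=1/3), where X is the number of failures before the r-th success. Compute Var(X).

For X ~ NegBin(r=6, p=1/3), where X is the number of failures before the r-th success:
Var(X) = 36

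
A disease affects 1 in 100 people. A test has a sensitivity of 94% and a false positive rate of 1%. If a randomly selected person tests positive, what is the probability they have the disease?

Let D = the rare event, + = positive/flagged.
P(D) = 1/100
P(+|D) = 94/100 = 47/50
P(+|D') = 1/100
P(+) = P(+|D)P(D) + P(+|D')P(D')
     = \frac{47}{50} × \frac{1}{100} + \frac{1}{100} × \frac{99}{100}
     = \frac{193}{10000}
P(D|+) = P(+|D)P(D)/P(+) = \frac{94}{193}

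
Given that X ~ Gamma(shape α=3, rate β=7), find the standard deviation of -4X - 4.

For X ~ Gamma(shape α=3, rate β=7):
Var(X) = \frac{3}{49}
SD(X) = √(Var(X)) = √(\frac{3}{49}) = \frac{\sqrt{3}}{7}
SD(-4X - 4) = |-4| × SD(X) = 4 × \frac{\sqrt{3}}{7} = \frac{4 \sqrt{3}}{7}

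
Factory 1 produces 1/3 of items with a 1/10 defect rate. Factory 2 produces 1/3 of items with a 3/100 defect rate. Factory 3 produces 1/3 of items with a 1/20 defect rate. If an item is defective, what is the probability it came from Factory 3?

Using Bayes' theorem:
P(F1) = 1/3, P(D|F1) = 1/10
P(F2) = 1/3, P(D|F2) = 3/100
P(F3) = 1/3, P(D|F3) = 1/20
P(D) = P(D|F1)P(F1) + P(D|F2)P(F2) + P(D|F3)P(F3)
     = \frac{3}{50}
P(F3|D) = P(D|F3)P(F3) / P(D)
= \frac{5}{18}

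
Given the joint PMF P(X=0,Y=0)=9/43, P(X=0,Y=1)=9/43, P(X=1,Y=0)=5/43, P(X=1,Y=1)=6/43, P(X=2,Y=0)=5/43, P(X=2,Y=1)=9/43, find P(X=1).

P(X=1) = P(X=1,Y=0) + P(X=1,Y=1)
= 5/43 + 6/43
= 11/43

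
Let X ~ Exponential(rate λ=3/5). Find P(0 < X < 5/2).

P(0 < X < 5/2) = ∫_{0}^{5/2} f(x) dx
where f(x) = \frac{3 e^{- \frac{3 x}{5}}}{5}
= 1 - e^{- \frac{3}{2}}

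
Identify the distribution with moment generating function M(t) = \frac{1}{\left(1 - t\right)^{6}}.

The MGF M(t) = \frac{1}{\left(1 - t\right)^{6}} is the standard form for the Gamma distribution.
Comparing with the known MGF formula identifies: Gamma(shape α=6, rate β=1)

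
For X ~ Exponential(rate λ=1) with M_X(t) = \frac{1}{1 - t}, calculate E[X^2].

To find E[X^2], compute M^(2)(0):
M^(1)(t) = \frac{1}{\left(1 - t\right)^{2}}
M^(2)(t) = \frac{2}{\left(1 - t\right)^{3}}
M^(2)(0) = 2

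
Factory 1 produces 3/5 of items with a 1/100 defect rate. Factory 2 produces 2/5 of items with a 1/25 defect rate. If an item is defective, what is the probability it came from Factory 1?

Using Bayes' theorem:
P(F1) = 3/5, P(D|F1) = 1/100
P(F2) = 2/5, P(D|F2) = 1/25
P(D) = P(D|F1)P(F1) + P(D|F2)P(F2)
     = \frac{11}{500}
P(F1|D) = P(D|F1)P(F1) / P(D)
= \frac{3}{11}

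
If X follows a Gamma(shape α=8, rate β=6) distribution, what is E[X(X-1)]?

E[X(X-1)] = E[X² - X] = E[X²] - E[X]
E[X] = \frac{4}{3}
E[X²] = Var(X) + (E[X])² = \frac{2}{9} + (\frac{4}{3})² = 2
E[X(X-1)] = 2 - \frac{4}{3} = \frac{2}{3}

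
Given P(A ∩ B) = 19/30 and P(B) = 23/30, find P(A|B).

P(A|B) = P(A ∩ B) / P(B)
= (19/30) / (23/30)
= 19/23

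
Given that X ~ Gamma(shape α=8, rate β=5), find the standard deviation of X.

For X ~ Gamma(shape α=8, rate β=5):
Var(X) = \frac{8}{25}
SD(X) = √(Var(X)) = √(\frac{8}{25}) = \frac{2 \sqrt{2}}{5}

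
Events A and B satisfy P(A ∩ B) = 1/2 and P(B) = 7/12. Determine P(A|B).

P(A|B) = P(A ∩ B) / P(B)
= (1/2) / (7/12)
= 6/7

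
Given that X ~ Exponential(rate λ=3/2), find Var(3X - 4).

For X ~ Exponential(rate λ=3/2):
Var(X) = \frac{4}{9}
Var(3X - 4) = (3)² × Var(X) = 9 × \frac{4}{9} = 4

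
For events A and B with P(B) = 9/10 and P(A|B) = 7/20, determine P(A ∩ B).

By definition, P(A|B) = P(A ∩ B) / P(B)
So P(A ∩ B) = P(A|B) × P(B)
= 7/20 × 9/10
= 63/200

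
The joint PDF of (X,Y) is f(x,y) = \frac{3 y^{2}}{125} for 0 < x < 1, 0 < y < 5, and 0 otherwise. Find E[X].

f_X(x) = ∫_0^5 \frac{3 y^{2}}{125} dy = 1
E[X] = ∫_0^1 x × (1) dx = \frac{1}{2}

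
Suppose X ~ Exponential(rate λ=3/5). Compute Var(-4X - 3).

For X ~ Exponential(rate λ=3/5):
Var(X) = \frac{25}{9}
Var(-4X - 3) = (-4)² × Var(X) = 16 × \frac{25}{9} = \frac{400}{9}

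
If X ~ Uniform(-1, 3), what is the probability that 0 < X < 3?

P(0 < X < 3) = ∫_{0}^{3} f(x) dx
where f(x) = \frac{1}{4}
= \frac{3}{4}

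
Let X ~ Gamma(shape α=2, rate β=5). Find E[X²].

Using the identity E[X²] = Var(X) + (E[X])²:
E[X] = \frac{2}{5}
Var(X) = \frac{2}{25}
E[X²] = \frac{2}{25} + (\frac{2}{5})²
= \frac{6}{25}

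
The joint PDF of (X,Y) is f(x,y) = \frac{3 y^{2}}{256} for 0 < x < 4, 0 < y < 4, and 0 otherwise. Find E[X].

f_X(x) = ∫_0^4 \frac{3 y^{2}}{256} dy = \frac{1}{4}
E[X] = ∫_0^4 x × (\frac{1}{4}) dx = 2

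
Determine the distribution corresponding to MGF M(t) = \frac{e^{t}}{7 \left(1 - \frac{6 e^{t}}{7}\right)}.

The MGF M(t) = \frac{e^{t}}{7 \left(1 - \frac{6 e^{t}}{7}\right)} is the standard form for the Geometric distribution.
Comparing with the known MGF formula identifies: Geometric(p=1/7), X = trial number of first success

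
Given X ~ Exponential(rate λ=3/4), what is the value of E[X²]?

Using the identity E[X²] = Var(X) + (E[X])²:
E[X] = \frac{4}{3}
Var(X) = \frac{16}{9}
E[X²] = \frac{16}{9} + (\frac{4}{3})²
= \frac{32}{9}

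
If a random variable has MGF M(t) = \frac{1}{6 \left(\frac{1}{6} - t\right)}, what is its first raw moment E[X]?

To find E[X], compute M^(1)(0):
M^(1)(t) = \frac{1}{6 \left(\frac{1}{6} - t\right)^{2}}
M^(1)(0) = 6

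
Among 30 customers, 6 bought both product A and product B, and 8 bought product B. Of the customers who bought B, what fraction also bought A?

P(A ∩ B) = 6/30 = 1/5
P(B) = 8/30 = 4/15
P(A|B) = P(A ∩ B) / P(B) = (1/5) / (4/15) = 3/4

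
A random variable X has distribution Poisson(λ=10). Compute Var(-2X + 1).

For X ~ Poisson(λ=10):
Var(X) = 10
Var(-2X + 1) = (-2)² × Var(X) = 4 × 10 = 40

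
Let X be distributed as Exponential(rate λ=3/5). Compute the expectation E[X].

For X ~ Exponential(rate λ=3/5), the expected value is:
E[X] = \frac{5}{3}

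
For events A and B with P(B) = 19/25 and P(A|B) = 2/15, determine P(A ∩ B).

By definition, P(A|B) = P(A ∩ B) / P(B)
So P(A ∩ B) = P(A|B) × P(B)
= 2/15 × 19/25
= 38/375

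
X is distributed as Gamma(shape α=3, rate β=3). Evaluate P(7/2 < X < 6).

P(7/2 < X < 6) = ∫_{7/2}^{6} f(x) dx
where f(x) = \frac{27 x^{2} e^{- 3 x}}{2}
= - \frac{181}{e^{18}} + \frac{533}{8 e^{\frac{21}{2}}}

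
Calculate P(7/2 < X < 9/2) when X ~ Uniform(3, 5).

P(7/2 < X < 9/2) = ∫_{7/2}^{9/2} f(x) dx
where f(x) = \frac{1}{2}
= \frac{1}{2}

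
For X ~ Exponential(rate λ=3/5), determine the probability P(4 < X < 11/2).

P(4 < X < 11/2) = ∫_{4}^{11/2} f(x) dx
where f(x) = \frac{3 e^{- \frac{3 x}{5}}}{5}
= - \frac{1}{e^{\frac{33}{10}}} + e^{- \frac{12}{5}}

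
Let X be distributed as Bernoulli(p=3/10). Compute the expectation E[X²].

Using the identity E[X²] = Var(X) + (E[X])²:
E[X] = \frac{3}{10}
Var(X) = \frac{21}{100}
E[X²] = \frac{21}{100} + (\frac{3}{10})²
= \frac{3}{10}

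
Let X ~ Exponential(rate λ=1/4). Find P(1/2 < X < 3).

P(1/2 < X < 3) = ∫_{1/2}^{3} f(x) dx
where f(x) = \frac{e^{- \frac{x}{4}}}{4}
= - \frac{1}{e^{\frac{3}{4}}} + e^{- \frac{1}{8}}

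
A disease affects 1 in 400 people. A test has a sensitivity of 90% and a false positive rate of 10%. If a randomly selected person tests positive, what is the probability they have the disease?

Let D = the rare event, + = positive/flagged.
P(D) = 1/400
P(+|D) = 90/100 = 9/10
P(+|D') = 10/100 = 1/10
P(+) = P(+|D)P(D) + P(+|D')P(D')
     = \frac{9}{10} × \frac{1}{400} + \frac{1}{10} × \frac{399}{400}
     = \frac{51}{500}
P(D|+) = P(+|D)P(D)/P(+) = \frac{3}{136}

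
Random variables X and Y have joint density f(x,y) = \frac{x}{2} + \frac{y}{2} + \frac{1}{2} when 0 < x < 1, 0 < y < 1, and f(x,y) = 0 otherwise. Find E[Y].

E[Y] = ∫_0^1 ∫_0^1 y × f(x,y) dx dy
= \frac{13}{24}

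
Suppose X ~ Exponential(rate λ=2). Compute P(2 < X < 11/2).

P(2 < X < 11/2) = ∫_{2}^{11/2} f(x) dx
where f(x) = 2 e^{- 2 x}
= - \frac{1 - e^{7}}{e^{11}}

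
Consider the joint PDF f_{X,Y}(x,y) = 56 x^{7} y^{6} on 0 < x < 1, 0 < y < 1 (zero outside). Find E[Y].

E[Y] = ∫_0^1 ∫_0^1 y × f(x,y) dx dy
= \frac{7}{8}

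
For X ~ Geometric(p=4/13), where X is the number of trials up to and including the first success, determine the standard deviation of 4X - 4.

For X ~ Geometric(p=4/13), where X is the number of trials up to and including the first success:
Var(X) = \frac{117}{16}
SD(X) = √(Var(X)) = √(\frac{117}{16}) = \frac{3 \sqrt{13}}{4}
SD(4X - 4) = |4| × SD(X) = 4 × \frac{3 \sqrt{13}}{4} = 3 \sqrt{13}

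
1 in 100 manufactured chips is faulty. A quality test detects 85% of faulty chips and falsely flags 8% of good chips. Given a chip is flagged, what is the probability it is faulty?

Let D = the rare event, + = positive/flagged.
P(D) = 1/100
P(+|D) = 85/100 = 17/20
P(+|D') = 8/100 = 2/25
P(+) = P(+|D)P(D) + P(+|D')P(D')
     = \frac{17}{20} × \frac{1}{100} + \frac{2}{25} × \frac{99}{100}
     = \frac{877}{10000}
P(D|+) = P(+|D)P(D)/P(+) = \frac{85}{877}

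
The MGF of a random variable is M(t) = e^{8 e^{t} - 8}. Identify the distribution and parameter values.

The MGF M(t) = e^{8 e^{t} - 8} is the standard form for the Poisson distribution.
Comparing with the known MGF formula identifies: Poisson(λ=8)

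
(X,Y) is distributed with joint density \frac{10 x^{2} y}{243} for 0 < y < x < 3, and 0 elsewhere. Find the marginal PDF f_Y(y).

f_Y(y) = ∫_y^3 \frac{10 x^{2} y}{243} dx = \frac{10 y \left(27 - y^{3}\right)}{729}
for 0 < y < 3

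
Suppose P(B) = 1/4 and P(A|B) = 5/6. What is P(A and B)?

By definition, P(A|B) = P(A ∩ B) / P(B)
So P(A ∩ B) = P(A|B) × P(B)
= 5/6 × 1/4
= 5/24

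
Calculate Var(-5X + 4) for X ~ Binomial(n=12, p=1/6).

For X ~ Binomial(n=12, p=1/6):
Var(X) = \frac{5}{3}
Var(-5X + 4) = (-5)² × Var(X) = 25 × \frac{5}{3} = \frac{125}{3}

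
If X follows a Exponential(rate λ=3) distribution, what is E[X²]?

Using the identity E[X²] = Var(X) + (E[X])²:
E[X] = \frac{1}{3}
Var(X) = \frac{1}{9}
E[X²] = \frac{1}{9} + (\frac{1}{3})²
= \frac{2}{9}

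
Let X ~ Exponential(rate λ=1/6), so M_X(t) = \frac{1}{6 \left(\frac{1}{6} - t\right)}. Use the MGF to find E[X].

To find E[X], compute M^(1)(0):
M^(1)(t) = \frac{1}{6 \left(\frac{1}{6} - t\right)^{2}}
M^(1)(0) = 6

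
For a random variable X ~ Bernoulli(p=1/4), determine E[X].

For X ~ Bernoulli(p=1/4), the expected value is:
E[X] = \frac{1}{4}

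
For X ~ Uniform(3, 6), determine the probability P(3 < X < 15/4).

P(3 < X < 15/4) = ∫_{3}^{15/4} f(x) dx
where f(x) = \frac{1}{3}
= \frac{1}{4}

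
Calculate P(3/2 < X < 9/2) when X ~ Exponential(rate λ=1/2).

P(3/2 < X < 9/2) = ∫_{3/2}^{9/2} f(x) dx
where f(x) = \frac{e^{- \frac{x}{2}}}{2}
= - \frac{1 - e^{\frac{3}{2}}}{e^{\frac{9}{4}}}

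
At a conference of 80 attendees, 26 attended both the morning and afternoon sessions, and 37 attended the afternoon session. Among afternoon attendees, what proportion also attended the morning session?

P(A ∩ B) = 26/80 = 13/40
P(B) = 37/80
P(A|B) = P(A ∩ B) / P(B) = (13/40) / (37/80) = 26/37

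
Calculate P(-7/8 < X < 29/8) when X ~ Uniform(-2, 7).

P(-7/8 < X < 29/8) = ∫_{-7/8}^{29/8} f(x) dx
where f(x) = \frac{1}{9}
= \frac{1}{2}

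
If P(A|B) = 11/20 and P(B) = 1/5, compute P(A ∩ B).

By definition, P(A|B) = P(A ∩ B) / P(B)
So P(A ∩ B) = P(A|B) × P(B)
= 11/20 × 1/5
= 11/100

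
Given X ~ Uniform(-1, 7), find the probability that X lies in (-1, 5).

P(-1 < X < 5) = ∫_{-1}^{5} f(x) dx
where f(x) = \frac{1}{8}
= \frac{3}{4}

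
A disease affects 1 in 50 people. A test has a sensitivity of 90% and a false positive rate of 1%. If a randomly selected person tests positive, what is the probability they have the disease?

Let D = the rare event, + = positive/flagged.
P(D) = 1/50
P(+|D) = 90/100 = 9/10
P(+|D') = 1/100
P(+) = P(+|D)P(D) + P(+|D')P(D')
     = \frac{9}{10} × \frac{1}{50} + \frac{1}{100} × \frac{49}{50}
     = \frac{139}{5000}
P(D|+) = P(+|D)P(D)/P(+) = \frac{90}{139}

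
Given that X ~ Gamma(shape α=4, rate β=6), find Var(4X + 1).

For X ~ Gamma(shape α=4, rate β=6):
Var(X) = \frac{1}{9}
Var(4X + 1) = (4)² × Var(X) = 16 × \frac{1}{9} = \frac{16}{9}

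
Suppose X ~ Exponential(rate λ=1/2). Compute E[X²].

Using the identity E[X²] = Var(X) + (E[X])²:
E[X] = 2
Var(X) = 4
E[X²] = 4 + (2)²
= 8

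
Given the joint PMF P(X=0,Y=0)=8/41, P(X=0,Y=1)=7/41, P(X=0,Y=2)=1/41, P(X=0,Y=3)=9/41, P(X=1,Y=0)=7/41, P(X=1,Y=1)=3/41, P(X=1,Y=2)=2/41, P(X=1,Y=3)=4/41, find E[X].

First find marginal of X:
P(X=0) = 25/41
P(X=1) = 16/41
E[X] = 0 × 25/41 + 1 × 16/41 = 16/41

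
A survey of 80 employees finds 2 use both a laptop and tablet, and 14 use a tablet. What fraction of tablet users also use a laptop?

P(A ∩ B) = 2/80 = 1/40
P(B) = 14/80 = 7/40
P(A|B) = P(A ∩ B) / P(B) = (1/40) / (7/40) = 1/7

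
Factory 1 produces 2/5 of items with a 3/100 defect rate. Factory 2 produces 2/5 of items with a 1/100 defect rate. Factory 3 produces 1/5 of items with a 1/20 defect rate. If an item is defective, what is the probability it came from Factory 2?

Using Bayes' theorem:
P(F1) = 2/5, P(D|F1) = 3/100
P(F2) = 2/5, P(D|F2) = 1/100
P(F3) = 1/5, P(D|F3) = 1/20
P(D) = P(D|F1)P(F1) + P(D|F2)P(F2) + P(D|F3)P(F3)
     = \frac{13}{500}
P(F2|D) = P(D|F2)P(F2) / P(D)
= \frac{2}{13}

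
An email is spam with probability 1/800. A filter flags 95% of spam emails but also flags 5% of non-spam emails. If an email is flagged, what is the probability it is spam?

Let D = the rare event, + = positive/flagged.
P(D) = 1/800
P(+|D) = 95/100 = 19/20
P(+|D') = 5/100 = 1/20
P(+) = P(+|D)P(D) + P(+|D')P(D')
     = \frac{19}{20} × \frac{1}{800} + \frac{1}{20} × \frac{799}{800}
     = \frac{409}{8000}
P(D|+) = P(+|D)P(D)/P(+) = \frac{19}{818}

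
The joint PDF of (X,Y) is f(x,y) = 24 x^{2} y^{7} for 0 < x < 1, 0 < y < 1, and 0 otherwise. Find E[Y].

E[Y] = ∫_0^1 ∫_0^1 y × f(x,y) dx dy
= \frac{8}{9}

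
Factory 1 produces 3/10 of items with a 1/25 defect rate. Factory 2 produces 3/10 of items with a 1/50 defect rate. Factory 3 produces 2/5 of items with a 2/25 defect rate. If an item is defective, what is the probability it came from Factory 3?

Using Bayes' theorem:
P(F1) = 3/10, P(D|F1) = 1/25
P(F2) = 3/10, P(D|F2) = 1/50
P(F3) = 2/5, P(D|F3) = 2/25
P(D) = P(D|F1)P(F1) + P(D|F2)P(F2) + P(D|F3)P(F3)
     = \frac{1}{20}
P(F3|D) = P(D|F3)P(F3) / P(D)
= \frac{16}{25}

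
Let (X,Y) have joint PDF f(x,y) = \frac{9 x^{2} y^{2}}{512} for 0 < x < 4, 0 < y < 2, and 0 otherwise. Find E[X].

f_X(x) = ∫_0^2 \frac{9 x^{2} y^{2}}{512} dy = \frac{3 x^{2}}{64}
E[X] = ∫_0^4 x × (\frac{3 x^{2}}{64}) dx = 3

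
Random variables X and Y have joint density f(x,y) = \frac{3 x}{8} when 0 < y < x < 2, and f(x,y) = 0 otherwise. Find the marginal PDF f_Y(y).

f_Y(y) = ∫_y^2 \frac{3 x}{8} dx = \frac{3}{4} - \frac{3 y^{2}}{16}
for 0 < y < 2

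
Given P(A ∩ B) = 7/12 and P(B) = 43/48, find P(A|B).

P(A|B) = P(A ∩ B) / P(B)
= (7/12) / (43/48)
= 28/43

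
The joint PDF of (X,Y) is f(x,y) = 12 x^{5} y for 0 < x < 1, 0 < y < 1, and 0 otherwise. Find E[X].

E[X] = ∫_0^1 ∫_0^1 x × f(x,y) dy dx
= ∫_0^1 ∫_0^1 x × (12 x^{5} y) dy dx
= \frac{6}{7}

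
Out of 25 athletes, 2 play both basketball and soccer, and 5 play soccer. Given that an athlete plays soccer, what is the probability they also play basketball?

P(A ∩ B) = 2/25
P(B) = 5/25 = 1/5
P(A|B) = P(A ∩ B) / P(B) = (2/25) / (1/5) = 2/5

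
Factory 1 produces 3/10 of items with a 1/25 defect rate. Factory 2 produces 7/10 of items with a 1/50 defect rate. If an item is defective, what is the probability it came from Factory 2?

Using Bayes' theorem:
P(F1) = 3/10, P(D|F1) = 1/25
P(F2) = 7/10, P(D|F2) = 1/50
P(D) = P(D|F1)P(F1) + P(D|F2)P(F2)
     = \frac{13}{500}
P(F2|D) = P(D|F2)P(F2) / P(D)
= \frac{7}{13}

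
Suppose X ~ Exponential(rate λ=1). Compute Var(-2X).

For X ~ Exponential(rate λ=1):
Var(X) = 1
Var(-2X) = (-2)² × Var(X) = 4 × 1 = 4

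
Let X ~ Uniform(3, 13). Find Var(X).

For X ~ Uniform(3, 13):
Var(X) = \frac{25}{3}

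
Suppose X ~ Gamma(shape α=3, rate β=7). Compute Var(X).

For X ~ Gamma(shape α=3, rate β=7):
Var(X) = \frac{3}{49}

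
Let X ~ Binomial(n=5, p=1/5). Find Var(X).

For X ~ Binomial(n=5, p=1/5):
Var(X) = \frac{4}{5}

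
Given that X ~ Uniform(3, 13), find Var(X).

For X ~ Uniform(3, 13):
Var(X) = \frac{25}{3}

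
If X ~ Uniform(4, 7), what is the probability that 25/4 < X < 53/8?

P(25/4 < X < 53/8) = ∫_{25/4}^{53/8} f(x) dx
where f(x) = \frac{1}{3}
= \frac{1}{8}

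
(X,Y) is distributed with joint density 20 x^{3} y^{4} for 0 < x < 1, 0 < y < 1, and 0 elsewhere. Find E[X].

E[X] = ∫_0^1 ∫_0^1 x × f(x,y) dy dx
= ∫_0^1 ∫_0^1 x × (20 x^{3} y^{4}) dy dx
= \frac{4}{5}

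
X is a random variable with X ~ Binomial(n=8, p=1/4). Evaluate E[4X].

For X ~ Binomial(n=8, p=1/4):
E[X] = 2
E[4X] = 4 × E[X] + 0 = 8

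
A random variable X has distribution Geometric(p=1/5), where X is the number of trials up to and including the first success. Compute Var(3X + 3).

For X ~ Geometric(p=1/5), where X is the number of trials up to and including the first success:
Var(X) = 20
Var(3X + 3) = (3)² × Var(X) = 9 × 20 = 180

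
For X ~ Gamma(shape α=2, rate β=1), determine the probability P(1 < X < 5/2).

P(1 < X < 5/2) = ∫_{1}^{5/2} f(x) dx
where f(x) = x e^{- x}
= - \frac{7}{2 e^{\frac{5}{2}}} + \frac{2}{e}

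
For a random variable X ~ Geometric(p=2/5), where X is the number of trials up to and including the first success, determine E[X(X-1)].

E[X(X-1)] = E[X² - X] = E[X²] - E[X]
E[X] = \frac{5}{2}
E[X²] = Var(X) + (E[X])² = \frac{15}{4} + (\frac{5}{2})² = 10
E[X(X-1)] = 10 - \frac{5}{2} = \frac{15}{2}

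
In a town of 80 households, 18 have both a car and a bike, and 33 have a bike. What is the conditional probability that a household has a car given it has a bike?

P(A ∩ B) = 18/80 = 9/40
P(B) = 33/80
P(A|B) = P(A ∩ B) / P(B) = (9/40) / (33/80) = 6/11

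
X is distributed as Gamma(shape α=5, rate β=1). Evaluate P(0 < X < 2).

P(0 < X < 2) = ∫_{0}^{2} f(x) dx
where f(x) = \frac{x^{4} e^{- x}}{24}
= 1 - \frac{7}{e^{2}}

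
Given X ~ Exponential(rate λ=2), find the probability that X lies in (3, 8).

P(3 < X < 8) = ∫_{3}^{8} f(x) dx
where f(x) = 2 e^{- 2 x}
= - \frac{1 - e^{10}}{e^{16}}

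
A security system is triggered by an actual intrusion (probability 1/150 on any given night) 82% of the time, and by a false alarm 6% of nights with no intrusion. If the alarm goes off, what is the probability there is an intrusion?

Let D = the rare event, + = positive/flagged.
P(D) = 1/150
P(+|D) = 82/100 = 41/50
P(+|D') = 6/100 = 3/50
P(+) = P(+|D)P(D) + P(+|D')P(D')
     = \frac{41}{50} × \frac{1}{150} + \frac{3}{50} × \frac{149}{150}
     = \frac{122}{1875}
P(D|+) = P(+|D)P(D)/P(+) = \frac{41}{488}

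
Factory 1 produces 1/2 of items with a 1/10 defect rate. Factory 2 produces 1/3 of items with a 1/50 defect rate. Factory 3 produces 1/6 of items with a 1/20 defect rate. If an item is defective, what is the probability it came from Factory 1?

Using Bayes' theorem:
P(F1) = 1/2, P(D|F1) = 1/10
P(F2) = 1/3, P(D|F2) = 1/50
P(F3) = 1/6, P(D|F3) = 1/20
P(D) = P(D|F1)P(F1) + P(D|F2)P(F2) + P(D|F3)P(F3)
     = \frac{13}{200}
P(F1|D) = P(D|F1)P(F1) / P(D)
= \frac{10}{13}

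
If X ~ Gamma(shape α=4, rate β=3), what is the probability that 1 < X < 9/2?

P(1 < X < 9/2) = ∫_{1}^{9/2} f(x) dx
where f(x) = \frac{27 x^{3} e^{- 3 x}}{2}
= - \frac{8251}{16 e^{\frac{27}{2}}} + \frac{13}{e^{3}}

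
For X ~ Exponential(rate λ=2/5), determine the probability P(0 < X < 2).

P(0 < X < 2) = ∫_{0}^{2} f(x) dx
where f(x) = \frac{2 e^{- \frac{2 x}{5}}}{5}
= 1 - e^{- \frac{4}{5}}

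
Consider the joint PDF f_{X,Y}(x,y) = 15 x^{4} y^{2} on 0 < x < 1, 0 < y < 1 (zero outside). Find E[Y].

E[Y] = ∫_0^1 ∫_0^1 y × f(x,y) dx dy
= \frac{3}{4}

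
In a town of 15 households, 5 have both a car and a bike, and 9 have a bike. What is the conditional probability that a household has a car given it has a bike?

P(A ∩ B) = 5/15 = 1/3
P(B) = 9/15 = 3/5
P(A|B) = P(A ∩ B) / P(B) = (1/3) / (3/5) = 5/9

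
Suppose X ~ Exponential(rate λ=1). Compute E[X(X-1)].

E[X(X-1)] = E[X² - X] = E[X²] - E[X]
E[X] = 1
E[X²] = Var(X) + (E[X])² = 1 + (1)² = 2
E[X(X-1)] = 2 - 1 = 1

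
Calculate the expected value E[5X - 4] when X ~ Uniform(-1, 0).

For X ~ Uniform(-1, 0):
E[X] = - \frac{1}{2}
E[5X - 4] = 5 × E[X] - 4 = - \frac{13}{2}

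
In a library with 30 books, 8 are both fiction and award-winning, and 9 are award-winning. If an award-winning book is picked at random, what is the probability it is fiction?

P(A ∩ B) = 8/30 = 4/15
P(B) = 9/30 = 3/10
P(A|B) = P(A ∩ B) / P(B) = (4/15) / (3/10) = 8/9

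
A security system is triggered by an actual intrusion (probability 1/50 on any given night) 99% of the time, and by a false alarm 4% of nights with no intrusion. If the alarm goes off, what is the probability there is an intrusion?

Let D = the rare event, + = positive/flagged.
P(D) = 1/50
P(+|D) = 99/100
P(+|D') = 4/100 = 1/25
P(+) = P(+|D)P(D) + P(+|D')P(D')
     = \frac{99}{100} × \frac{1}{50} + \frac{1}{25} × \frac{49}{50}
     = \frac{59}{1000}
P(D|+) = P(+|D)P(D)/P(+) = \frac{99}{295}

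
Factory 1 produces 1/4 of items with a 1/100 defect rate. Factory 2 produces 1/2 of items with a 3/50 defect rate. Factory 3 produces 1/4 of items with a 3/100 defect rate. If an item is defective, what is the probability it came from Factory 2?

Using Bayes' theorem:
P(F1) = 1/4, P(D|F1) = 1/100
P(F2) = 1/2, P(D|F2) = 3/50
P(F3) = 1/4, P(D|F3) = 3/100
P(D) = P(D|F1)P(F1) + P(D|F2)P(F2) + P(D|F3)P(F3)
     = \frac{1}{25}
P(F2|D) = P(D|F2)P(F2) / P(D)
= \frac{3}{4}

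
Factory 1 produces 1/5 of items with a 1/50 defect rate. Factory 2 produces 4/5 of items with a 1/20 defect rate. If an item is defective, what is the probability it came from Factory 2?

Using Bayes' theorem:
P(F1) = 1/5, P(D|F1) = 1/50
P(F2) = 4/5, P(D|F2) = 1/20
P(D) = P(D|F1)P(F1) + P(D|F2)P(F2)
     = \frac{11}{250}
P(F2|D) = P(D|F2)P(F2) / P(D)
= \frac{10}{11}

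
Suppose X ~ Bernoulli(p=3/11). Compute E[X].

For X ~ Bernoulli(p=3/11), the expected value is:
E[X] = \frac{3}{11}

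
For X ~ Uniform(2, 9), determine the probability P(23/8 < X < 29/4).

P(23/8 < X < 29/4) = ∫_{23/8}^{29/4} f(x) dx
where f(x) = \frac{1}{7}
= \frac{5}{8}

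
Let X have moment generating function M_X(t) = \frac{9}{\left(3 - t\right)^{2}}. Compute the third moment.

To find E[X^3], compute M^(3)(0):
M^(1)(t) = \frac{18}{\left(3 - t\right)^{3}}
M^(2)(t) = \frac{54}{\left(3 - t\right)^{4}}
M^(3)(t) = \frac{216}{\left(3 - t\right)^{5}}
M^(3)(0) = \frac{8}{9}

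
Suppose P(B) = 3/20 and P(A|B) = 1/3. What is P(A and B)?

By definition, P(A|B) = P(A ∩ B) / P(B)
So P(A ∩ B) = P(A|B) × P(B)
= 1/3 × 3/20
= 1/20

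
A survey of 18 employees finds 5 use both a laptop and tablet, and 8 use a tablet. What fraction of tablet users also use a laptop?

P(A ∩ B) = 5/18
P(B) = 8/18 = 4/9
P(A|B) = P(A ∩ B) / P(B) = (5/18) / (4/9) = 5/8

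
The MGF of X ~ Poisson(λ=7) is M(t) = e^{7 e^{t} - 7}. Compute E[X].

To find E[X], compute M^(1)(0):
M^(1)(t) = 7 e^{t} e^{7 e^{t} - 7}
M^(1)(0) = 7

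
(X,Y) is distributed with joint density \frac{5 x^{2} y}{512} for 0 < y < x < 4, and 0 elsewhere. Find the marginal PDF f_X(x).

f_X(x) = ∫_0^x \frac{5 x^{2} y}{512} dy = \frac{5 x^{4}}{1024}
for 0 < x < 4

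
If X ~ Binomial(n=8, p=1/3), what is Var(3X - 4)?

For X ~ Binomial(n=8, p=1/3):
Var(X) = \frac{16}{9}
Var(3X - 4) = (3)² × Var(X) = 9 × \frac{16}{9} = 16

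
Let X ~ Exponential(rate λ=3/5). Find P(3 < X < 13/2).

P(3 < X < 13/2) = ∫_{3}^{13/2} f(x) dx
where f(x) = \frac{3 e^{- \frac{3 x}{5}}}{5}
= - \frac{1}{e^{\frac{39}{10}}} + e^{- \frac{9}{5}}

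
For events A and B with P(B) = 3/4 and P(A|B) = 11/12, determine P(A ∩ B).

By definition, P(A|B) = P(A ∩ B) / P(B)
So P(A ∩ B) = P(A|B) × P(B)
= 11/12 × 3/4
= 11/16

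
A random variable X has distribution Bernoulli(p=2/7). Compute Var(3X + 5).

For X ~ Bernoulli(p=2/7):
Var(X) = \frac{10}{49}
Var(3X + 5) = (3)² × Var(X) = 9 × \frac{10}{49} = \frac{90}{49}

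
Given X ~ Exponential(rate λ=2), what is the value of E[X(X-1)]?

E[X(X-1)] = E[X² - X] = E[X²] - E[X]
E[X] = \frac{1}{2}
E[X²] = Var(X) + (E[X])² = \frac{1}{4} + (\frac{1}{2})² = \frac{1}{2}
E[X(X-1)] = \frac{1}{2} - \frac{1}{2} = 0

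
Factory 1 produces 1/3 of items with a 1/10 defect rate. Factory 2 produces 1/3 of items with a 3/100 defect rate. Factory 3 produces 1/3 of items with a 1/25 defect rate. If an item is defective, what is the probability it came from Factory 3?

Using Bayes' theorem:
P(F1) = 1/3, P(D|F1) = 1/10
P(F2) = 1/3, P(D|F2) = 3/100
P(F3) = 1/3, P(D|F3) = 1/25
P(D) = P(D|F1)P(F1) + P(D|F2)P(F2) + P(D|F3)P(F3)
     = \frac{17}{300}
P(F3|D) = P(D|F3)P(F3) / P(D)
= \frac{4}{17}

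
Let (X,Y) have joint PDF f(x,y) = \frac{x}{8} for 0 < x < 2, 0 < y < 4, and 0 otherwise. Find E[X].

f_X(x) = ∫_0^4 \frac{x}{8} dy = \frac{x}{2}
E[X] = ∫_0^2 x × (\frac{x}{2}) dx = \frac{4}{3}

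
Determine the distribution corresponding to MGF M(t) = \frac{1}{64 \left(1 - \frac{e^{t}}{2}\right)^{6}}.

The MGF M(t) = \frac{1}{64 \left(1 - \frac{e^{t}}{2}\right)^{6}} is the standard form for the NegativeBinomial distribution.
Comparing with the known MGF formula identifies: NegBin(r=6, p=1/2), X = failures before r-th success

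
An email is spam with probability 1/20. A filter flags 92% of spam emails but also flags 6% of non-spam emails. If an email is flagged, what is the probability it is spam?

Let D = the rare event, + = positive/flagged.
P(D) = 1/20
P(+|D) = 92/100 = 23/25
P(+|D') = 6/100 = 3/50
P(+) = P(+|D)P(D) + P(+|D')P(D')
     = \frac{23}{25} × \frac{1}{20} + \frac{3}{50} × \frac{19}{20}
     = \frac{103}{1000}
P(D|+) = P(+|D)P(D)/P(+) = \frac{46}{103}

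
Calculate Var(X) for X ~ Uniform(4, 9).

For X ~ Uniform(4, 9):
Var(X) = \frac{25}{12}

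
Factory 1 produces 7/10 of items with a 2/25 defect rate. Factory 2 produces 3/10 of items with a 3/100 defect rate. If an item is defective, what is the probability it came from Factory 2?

Using Bayes' theorem:
P(F1) = 7/10, P(D|F1) = 2/25
P(F2) = 3/10, P(D|F2) = 3/100
P(D) = P(D|F1)P(F1) + P(D|F2)P(F2)
     = \frac{13}{200}
P(F2|D) = P(D|F2)P(F2) / P(D)
= \frac{9}{65}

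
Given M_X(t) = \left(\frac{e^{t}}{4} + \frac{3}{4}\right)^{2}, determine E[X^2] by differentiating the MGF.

To find E[X^2], compute M^(2)(0):
M^(1)(t) = \frac{\left(\frac{e^{t}}{4} + \frac{3}{4}\right) e^{t}}{2}
M^(2)(t) = \frac{\left(\frac{e^{t}}{4} + \frac{3}{4}\right) e^{t}}{2} + \frac{e^{2 t}}{8}
M^(2)(0) = \frac{5}{8}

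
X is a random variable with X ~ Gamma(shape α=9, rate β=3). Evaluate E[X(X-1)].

E[X(X-1)] = E[X² - X] = E[X²] - E[X]
E[X] = 3
E[X²] = Var(X) + (E[X])² = 1 + (3)² = 10
E[X(X-1)] = 10 - 3 = 7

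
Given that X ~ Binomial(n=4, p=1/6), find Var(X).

For X ~ Binomial(n=4, p=1/6):
Var(X) = \frac{5}{9}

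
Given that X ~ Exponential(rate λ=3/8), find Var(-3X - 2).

For X ~ Exponential(rate λ=3/8):
Var(X) = \frac{64}{9}
Var(-3X - 2) = (-3)² × Var(X) = 9 × \frac{64}{9} = 64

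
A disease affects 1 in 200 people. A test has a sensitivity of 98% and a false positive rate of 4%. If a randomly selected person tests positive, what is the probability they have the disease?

Let D = the rare event, + = positive/flagged.
P(D) = 1/200
P(+|D) = 98/100 = 49/50
P(+|D') = 4/100 = 1/25
P(+) = P(+|D)P(D) + P(+|D')P(D')
     = \frac{49}{50} × \frac{1}{200} + \frac{1}{25} × \frac{199}{200}
     = \frac{447}{10000}
P(D|+) = P(+|D)P(D)/P(+) = \frac{49}{447}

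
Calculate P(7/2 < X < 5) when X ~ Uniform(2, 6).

P(7/2 < X < 5) = ∫_{7/2}^{5} f(x) dx
where f(x) = \frac{1}{4}
= \frac{3}{8}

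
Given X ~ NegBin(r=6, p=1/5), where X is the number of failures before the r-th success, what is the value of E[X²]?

Using the identity E[X²] = Var(X) + (E[X])²:
E[X] = 24
Var(X) = 120
E[X²] = 120 + (24)²
= 696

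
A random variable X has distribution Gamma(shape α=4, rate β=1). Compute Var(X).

For X ~ Gamma(shape α=4, rate β=1):
Var(X) = 4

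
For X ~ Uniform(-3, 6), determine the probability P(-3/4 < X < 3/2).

P(-3/4 < X < 3/2) = ∫_{-3/4}^{3/2} f(x) dx
where f(x) = \frac{1}{9}
= \frac{1}{4}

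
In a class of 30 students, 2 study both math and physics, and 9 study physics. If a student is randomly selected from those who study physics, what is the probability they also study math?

P(A ∩ B) = 2/30 = 1/15
P(B) = 9/30 = 3/10
P(A|B) = P(A ∩ B) / P(B) = (1/15) / (3/10) = 2/9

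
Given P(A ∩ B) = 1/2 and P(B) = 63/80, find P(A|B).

P(A|B) = P(A ∩ B) / P(B)
= (1/2) / (63/80)
= 40/63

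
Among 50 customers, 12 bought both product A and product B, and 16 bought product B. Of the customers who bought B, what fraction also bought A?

P(A ∩ B) = 12/50 = 6/25
P(B) = 16/50 = 8/25
P(A|B) = P(A ∩ B) / P(B) = (6/25) / (8/25) = 3/4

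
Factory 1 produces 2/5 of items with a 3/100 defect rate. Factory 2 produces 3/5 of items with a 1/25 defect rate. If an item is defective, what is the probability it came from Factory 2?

Using Bayes' theorem:
P(F1) = 2/5, P(D|F1) = 3/100
P(F2) = 3/5, P(D|F2) = 1/25
P(D) = P(D|F1)P(F1) + P(D|F2)P(F2)
     = \frac{9}{250}
P(F2|D) = P(D|F2)P(F2) / P(D)
= \frac{2}{3}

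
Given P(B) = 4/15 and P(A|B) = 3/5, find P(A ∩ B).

By definition, P(A|B) = P(A ∩ B) / P(B)
So P(A ∩ B) = P(A|B) × P(B)
= 3/5 × 4/15
= 4/25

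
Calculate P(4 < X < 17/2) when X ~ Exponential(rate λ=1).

P(4 < X < 17/2) = ∫_{4}^{17/2} f(x) dx
where f(x) = e^{- x}
= - \frac{1}{e^{\frac{17}{2}}} + e^{-4}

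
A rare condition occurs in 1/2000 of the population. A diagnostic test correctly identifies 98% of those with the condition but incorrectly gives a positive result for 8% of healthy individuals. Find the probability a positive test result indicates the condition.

Let D = the rare event, + = positive/flagged.
P(D) = 1/2000
P(+|D) = 98/100 = 49/50
P(+|D') = 8/100 = 2/25
P(+) = P(+|D)P(D) + P(+|D')P(D')
     = \frac{49}{50} × \frac{1}{2000} + \frac{2}{25} × \frac{1999}{2000}
     = \frac{1609}{20000}
P(D|+) = P(+|D)P(D)/P(+) = \frac{49}{8045}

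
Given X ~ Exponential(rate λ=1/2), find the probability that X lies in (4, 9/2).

P(4 < X < 9/2) = ∫_{4}^{9/2} f(x) dx
where f(x) = \frac{e^{- \frac{x}{2}}}{2}
= - \frac{1}{e^{\frac{9}{4}}} + e^{-2}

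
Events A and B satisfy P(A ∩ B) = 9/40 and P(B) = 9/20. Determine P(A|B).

P(A|B) = P(A ∩ B) / P(B)
= (9/40) / (9/20)
= 1/2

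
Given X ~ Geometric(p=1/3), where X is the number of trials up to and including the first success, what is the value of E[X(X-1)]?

E[X(X-1)] = E[X² - X] = E[X²] - E[X]
E[X] = 3
E[X²] = Var(X) + (E[X])² = 6 + (3)² = 15
E[X(X-1)] = 15 - 3 = 12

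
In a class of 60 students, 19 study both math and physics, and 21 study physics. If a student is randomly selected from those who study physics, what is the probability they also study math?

P(A ∩ B) = 19/60
P(B) = 21/60 = 7/20
P(A|B) = P(A ∩ B) / P(B) = (19/60) / (7/20) = 19/21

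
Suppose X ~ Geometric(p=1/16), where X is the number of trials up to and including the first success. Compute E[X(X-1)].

E[X(X-1)] = E[X² - X] = E[X²] - E[X]
E[X] = 16
E[X²] = Var(X) + (E[X])² = 240 + (16)² = 496
E[X(X-1)] = 496 - 16 = 480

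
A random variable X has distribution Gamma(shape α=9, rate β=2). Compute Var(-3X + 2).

For X ~ Gamma(shape α=9, rate β=2):
Var(X) = \frac{9}{4}
Var(-3X + 2) = (-3)² × Var(X) = 9 × \frac{9}{4} = \frac{81}{4}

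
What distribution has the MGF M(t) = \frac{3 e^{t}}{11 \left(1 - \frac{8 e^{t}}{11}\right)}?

The MGF M(t) = \frac{3 e^{t}}{11 \left(1 - \frac{8 e^{t}}{11}\right)} is the standard form for the Geometric distribution.
Comparing with the known MGF formula identifies: Geometric(p=3/11), X = trial number of first success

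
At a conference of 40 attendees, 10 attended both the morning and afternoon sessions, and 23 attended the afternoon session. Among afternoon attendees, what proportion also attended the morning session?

P(A ∩ B) = 10/40 = 1/4
P(B) = 23/40
P(A|B) = P(A ∩ B) / P(B) = (1/4) / (23/40) = 10/23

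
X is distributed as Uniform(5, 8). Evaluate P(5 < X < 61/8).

P(5 < X < 61/8) = ∫_{5}^{61/8} f(x) dx
where f(x) = \frac{1}{3}
= \frac{7}{8}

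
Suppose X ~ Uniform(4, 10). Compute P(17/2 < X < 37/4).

P(17/2 < X < 37/4) = ∫_{17/2}^{37/4} f(x) dx
where f(x) = \frac{1}{6}
= \frac{1}{8}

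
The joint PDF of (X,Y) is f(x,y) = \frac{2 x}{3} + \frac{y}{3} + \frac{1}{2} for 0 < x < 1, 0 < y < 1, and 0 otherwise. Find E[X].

E[X] = ∫_0^1 ∫_0^1 x × f(x,y) dy dx
= ∫_0^1 ∫_0^1 x × (\frac{2 x}{3} + \frac{y}{3} + \frac{1}{2}) dy dx
= \frac{5}{9}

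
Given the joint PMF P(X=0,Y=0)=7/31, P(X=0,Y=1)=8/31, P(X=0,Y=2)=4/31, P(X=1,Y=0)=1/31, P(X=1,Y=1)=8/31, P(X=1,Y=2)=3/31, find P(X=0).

P(X=0) = P(X=0,Y=0) + P(X=0,Y=1) + P(X=0,Y=2)
= 7/31 + 8/31 + 4/31
= 19/31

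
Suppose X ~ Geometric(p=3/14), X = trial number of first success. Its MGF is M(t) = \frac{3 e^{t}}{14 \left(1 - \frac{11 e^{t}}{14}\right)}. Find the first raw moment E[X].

To find E[X], compute M^(1)(0):
M^(1)(t) = \frac{3 e^{t}}{14 \left(1 - \frac{11 e^{t}}{14}\right)} + \frac{33 e^{2 t}}{196 \left(1 - \frac{11 e^{t}}{14}\right)^{2}}
M^(1)(0) = \frac{14}{3}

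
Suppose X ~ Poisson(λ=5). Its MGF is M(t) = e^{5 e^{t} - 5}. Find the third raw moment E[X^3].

To find E[X^3], compute M^(3)(0):
M^(1)(t) = 5 e^{t} e^{5 e^{t} - 5}
M^(2)(t) = 25 e^{2 t} e^{5 e^{t} - 5} + 5 e^{t} e^{5 e^{t} - 5}
M^(3)(t) = 125 e^{3 t} e^{5 e^{t} - 5} + 75 e^{2 t} e^{5 e^{t} - 5} + 5 e^{t} e^{5 e^{t} - 5}
M^(3)(0) = 205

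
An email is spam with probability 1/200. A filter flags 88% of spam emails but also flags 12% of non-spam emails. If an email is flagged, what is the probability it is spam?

Let D = the rare event, + = positive/flagged.
P(D) = 1/200
P(+|D) = 88/100 = 22/25
P(+|D') = 12/100 = 3/25
P(+) = P(+|D)P(D) + P(+|D')P(D')
     = \frac{22}{25} × \frac{1}{200} + \frac{3}{25} × \frac{199}{200}
     = \frac{619}{5000}
P(D|+) = P(+|D)P(D)/P(+) = \frac{22}{619}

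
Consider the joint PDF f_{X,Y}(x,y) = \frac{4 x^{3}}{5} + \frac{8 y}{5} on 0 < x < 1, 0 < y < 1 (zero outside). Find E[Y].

E[Y] = ∫_0^1 ∫_0^1 y × f(x,y) dx dy
= \frac{19}{30}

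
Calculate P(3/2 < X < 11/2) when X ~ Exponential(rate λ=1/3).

P(3/2 < X < 11/2) = ∫_{3/2}^{11/2} f(x) dx
where f(x) = \frac{e^{- \frac{x}{3}}}{3}
= - \frac{1}{e^{\frac{11}{6}}} + e^{- \frac{1}{2}}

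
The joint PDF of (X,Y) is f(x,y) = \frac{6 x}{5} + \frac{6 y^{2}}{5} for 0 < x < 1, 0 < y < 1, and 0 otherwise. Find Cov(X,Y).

E[XY] = ∫∫ xy × f(x,y) dx dy = \frac{7}{20}
E[X] = \frac{3}{5}
E[Y] = \frac{3}{5}
Cov(X,Y) = E[XY] - E[X]E[Y] = - \frac{1}{100}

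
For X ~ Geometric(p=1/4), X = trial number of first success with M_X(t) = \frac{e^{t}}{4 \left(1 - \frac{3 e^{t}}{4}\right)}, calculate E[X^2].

To find E[X^2], compute M^(2)(0):
M^(1)(t) = \frac{e^{t}}{4 \left(1 - \frac{3 e^{t}}{4}\right)} + \frac{3 e^{2 t}}{16 \left(1 - \frac{3 e^{t}}{4}\right)^{2}}
M^(2)(t) = \frac{e^{t}}{4 \left(1 - \frac{3 e^{t}}{4}\right)} + \frac{9 e^{2 t}}{16 \left(1 - \frac{3 e^{t}}{4}\right)^{2}} + \frac{9 e^{3 t}}{32 \left(1 - \frac{3 e^{t}}{4}\right)^{3}}
M^(2)(0) = 28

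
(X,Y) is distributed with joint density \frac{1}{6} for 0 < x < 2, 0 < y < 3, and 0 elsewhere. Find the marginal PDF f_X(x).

f_X(x) = ∫_0^3 f(x,y) dy
= ∫_0^3 \frac{1}{6} dy
= \frac{1}{2} for 0 < x < 2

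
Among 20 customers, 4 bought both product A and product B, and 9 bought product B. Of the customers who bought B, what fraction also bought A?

P(A ∩ B) = 4/20 = 1/5
P(B) = 9/20
P(A|B) = P(A ∩ B) / P(B) = (1/5) / (9/20) = 4/9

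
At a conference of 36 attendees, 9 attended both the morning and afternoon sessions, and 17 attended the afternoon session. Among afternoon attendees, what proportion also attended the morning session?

P(A ∩ B) = 9/36 = 1/4
P(B) = 17/36
P(A|B) = P(A ∩ B) / P(B) = (1/4) / (17/36) = 9/17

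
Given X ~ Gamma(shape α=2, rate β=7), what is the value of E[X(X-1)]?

E[X(X-1)] = E[X² - X] = E[X²] - E[X]
E[X] = \frac{2}{7}
E[X²] = Var(X) + (E[X])² = \frac{2}{49} + (\frac{2}{7})² = \frac{6}{49}
E[X(X-1)] = \frac{6}{49} - \frac{2}{7} = - \frac{8}{49}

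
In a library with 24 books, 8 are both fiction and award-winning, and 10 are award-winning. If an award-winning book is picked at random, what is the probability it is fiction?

P(A ∩ B) = 8/24 = 1/3
P(B) = 10/24 = 5/12
P(A|B) = P(A ∩ B) / P(B) = (1/3) / (5/12) = 4/5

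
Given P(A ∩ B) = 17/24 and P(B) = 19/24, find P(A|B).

P(A|B) = P(A ∩ B) / P(B)
= (17/24) / (19/24)
= 17/19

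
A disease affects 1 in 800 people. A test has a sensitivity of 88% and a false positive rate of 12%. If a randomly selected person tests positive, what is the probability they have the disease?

Let D = the rare event, + = positive/flagged.
P(D) = 1/800
P(+|D) = 88/100 = 22/25
P(+|D') = 12/100 = 3/25
P(+) = P(+|D)P(D) + P(+|D')P(D')
     = \frac{22}{25} × \frac{1}{800} + \frac{3}{25} × \frac{799}{800}
     = \frac{2419}{20000}
P(D|+) = P(+|D)P(D)/P(+) = \frac{22}{2419}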